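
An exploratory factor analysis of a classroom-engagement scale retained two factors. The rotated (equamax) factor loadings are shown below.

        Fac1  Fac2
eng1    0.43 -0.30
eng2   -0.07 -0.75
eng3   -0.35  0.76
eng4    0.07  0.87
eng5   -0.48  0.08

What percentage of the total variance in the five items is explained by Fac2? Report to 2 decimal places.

39.87%

SS loadings for Fac2 = (-0.30)² + (-0.75)² + 0.76² + 0.87² + 0.08² = 1.9934
With 5 standardized items, total variance = 5. Proportion = 1.9934/5 = 0.3987 → 39.87%.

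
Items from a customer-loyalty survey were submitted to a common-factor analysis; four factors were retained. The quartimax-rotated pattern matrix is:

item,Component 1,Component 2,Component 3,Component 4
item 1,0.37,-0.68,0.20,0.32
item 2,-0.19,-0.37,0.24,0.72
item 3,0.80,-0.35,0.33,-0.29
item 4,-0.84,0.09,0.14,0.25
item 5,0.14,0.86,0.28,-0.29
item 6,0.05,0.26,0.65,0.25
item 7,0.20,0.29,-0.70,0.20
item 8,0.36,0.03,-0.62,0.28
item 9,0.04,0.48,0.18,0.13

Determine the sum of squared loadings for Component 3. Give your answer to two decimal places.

1.63

SS loadings for Component 3 = 0.20² + 0.24² + 0.33² + 0.14² + 0.28² + 0.65² + (-0.70)² + (-0.62)² + 0.18² = 0.0400 + 0.0576 + 0.1089 + 0.0196 + 0.0784 + 0.4225 + 0.4900 + 0.3844 + 0.0324 = 1.6338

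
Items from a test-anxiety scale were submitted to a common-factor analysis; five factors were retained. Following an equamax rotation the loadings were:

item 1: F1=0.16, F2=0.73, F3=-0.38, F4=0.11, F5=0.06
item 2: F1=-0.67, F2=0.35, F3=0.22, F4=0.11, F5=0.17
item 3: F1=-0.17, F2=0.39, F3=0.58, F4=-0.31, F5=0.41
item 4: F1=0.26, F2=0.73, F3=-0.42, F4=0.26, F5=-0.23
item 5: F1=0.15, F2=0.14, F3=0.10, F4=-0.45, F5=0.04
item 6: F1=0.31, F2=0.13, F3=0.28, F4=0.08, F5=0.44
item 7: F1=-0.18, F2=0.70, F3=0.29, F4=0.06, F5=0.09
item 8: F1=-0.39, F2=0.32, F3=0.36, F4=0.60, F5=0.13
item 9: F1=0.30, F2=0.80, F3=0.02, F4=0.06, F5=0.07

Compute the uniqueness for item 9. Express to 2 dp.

0.26

h² = 0.30² + 0.80² + 0.02² + 0.06² + 0.07² = 0.0900 + 0.6400 + 0.0004 + 0.0036 + 0.0049 = 0.7389
Uniqueness u² = 1 − h² = 1 − 0.7389 = 0.2611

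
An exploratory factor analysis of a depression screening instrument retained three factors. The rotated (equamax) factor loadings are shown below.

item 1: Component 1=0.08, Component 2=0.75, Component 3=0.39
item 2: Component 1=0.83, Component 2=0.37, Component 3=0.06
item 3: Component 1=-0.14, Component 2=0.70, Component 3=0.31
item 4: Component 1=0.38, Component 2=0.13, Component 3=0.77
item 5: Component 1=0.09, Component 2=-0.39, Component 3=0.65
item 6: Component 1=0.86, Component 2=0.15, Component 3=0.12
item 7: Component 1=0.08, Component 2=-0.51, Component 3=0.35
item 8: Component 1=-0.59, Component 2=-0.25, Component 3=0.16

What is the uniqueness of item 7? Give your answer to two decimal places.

0.61

h² = 0.08² + (-0.51)² + 0.35² = 0.0064 + 0.2601 + 0.1225 = 0.3890
Uniqueness u² = 1 − h² = 1 − 0.3890 = 0.6110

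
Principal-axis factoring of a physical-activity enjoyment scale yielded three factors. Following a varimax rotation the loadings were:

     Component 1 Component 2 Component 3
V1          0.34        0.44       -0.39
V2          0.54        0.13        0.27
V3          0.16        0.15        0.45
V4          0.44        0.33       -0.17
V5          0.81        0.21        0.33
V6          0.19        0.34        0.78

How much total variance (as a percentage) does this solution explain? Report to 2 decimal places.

SS loadings by factor: 1.3186, 0.5016, 1.1737; total = 2.9939.
Total variance with 6 standardized items is 6, so the solution explains 2.9939/6 = 0.4990 = 49.90%.

49.90%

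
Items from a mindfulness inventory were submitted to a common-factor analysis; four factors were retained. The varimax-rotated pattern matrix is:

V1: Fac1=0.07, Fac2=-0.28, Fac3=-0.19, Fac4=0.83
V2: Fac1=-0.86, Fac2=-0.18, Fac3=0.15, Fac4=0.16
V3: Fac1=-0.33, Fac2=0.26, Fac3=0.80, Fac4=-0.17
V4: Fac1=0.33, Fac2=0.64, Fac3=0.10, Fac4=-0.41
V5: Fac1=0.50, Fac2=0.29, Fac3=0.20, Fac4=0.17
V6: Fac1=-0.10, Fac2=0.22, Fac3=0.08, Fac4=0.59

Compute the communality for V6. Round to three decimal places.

0.413

h² = (-0.10)² + 0.22² + 0.08² + 0.59² = 0.0100 + 0.0484 + 0.0064 + 0.3481 = 0.4129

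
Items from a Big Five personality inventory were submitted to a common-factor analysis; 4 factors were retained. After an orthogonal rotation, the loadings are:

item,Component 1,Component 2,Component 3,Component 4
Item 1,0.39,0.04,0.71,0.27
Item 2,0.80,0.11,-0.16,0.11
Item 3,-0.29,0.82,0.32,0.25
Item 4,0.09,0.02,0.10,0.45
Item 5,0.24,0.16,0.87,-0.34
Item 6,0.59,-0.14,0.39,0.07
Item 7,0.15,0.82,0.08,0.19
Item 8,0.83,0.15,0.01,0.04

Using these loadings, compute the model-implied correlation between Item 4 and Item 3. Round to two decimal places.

0.13

r̂ = Σ λ_i·λ_j across factors = (0.09)(-0.29) + (0.02)(0.82) + (0.10)(0.32) + (0.45)(0.25)
  = -0.0261 +0.0164 +0.0320 +0.1125 = 0.1348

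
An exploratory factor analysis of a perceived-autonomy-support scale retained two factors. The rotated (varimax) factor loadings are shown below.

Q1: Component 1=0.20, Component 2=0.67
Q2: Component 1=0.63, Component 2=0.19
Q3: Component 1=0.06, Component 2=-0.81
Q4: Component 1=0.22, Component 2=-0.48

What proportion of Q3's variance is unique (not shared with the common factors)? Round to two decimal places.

h² = 0.06² + (-0.81)² = 0.0036 + 0.6561 = 0.6597
Uniqueness u² = 1 − h² = 1 − 0.6597 = 0.3403

0.34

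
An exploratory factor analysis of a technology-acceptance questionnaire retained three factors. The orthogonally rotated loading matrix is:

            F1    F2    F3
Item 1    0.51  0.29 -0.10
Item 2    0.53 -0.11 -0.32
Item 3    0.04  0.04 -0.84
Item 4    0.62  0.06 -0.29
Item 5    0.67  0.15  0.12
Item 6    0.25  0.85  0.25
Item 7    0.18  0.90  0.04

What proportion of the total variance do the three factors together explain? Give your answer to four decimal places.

0.5868

SS loadings by factor: 1.4708, 1.6564, 0.9806; total = 4.1078.
Total variance with 7 standardized items is 7, so the solution explains 4.1078/7 = 0.5868.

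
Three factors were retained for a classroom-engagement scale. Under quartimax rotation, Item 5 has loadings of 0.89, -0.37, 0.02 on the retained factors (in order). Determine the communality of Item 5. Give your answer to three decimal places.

h² = 0.89² + (-0.37)² + 0.02² = 0.7921 + 0.1369 + 0.0004 = 0.9294

0.929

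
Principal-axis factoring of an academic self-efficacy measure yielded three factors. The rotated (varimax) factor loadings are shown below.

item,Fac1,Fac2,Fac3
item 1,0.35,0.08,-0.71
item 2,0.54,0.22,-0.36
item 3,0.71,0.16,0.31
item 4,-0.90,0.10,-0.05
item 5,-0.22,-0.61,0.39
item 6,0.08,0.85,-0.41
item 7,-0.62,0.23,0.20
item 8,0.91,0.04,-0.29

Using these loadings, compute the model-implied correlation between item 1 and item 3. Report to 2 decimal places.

0.04

r̂ = Σ λ_i·λ_j across factors = (0.35)(0.71) + (0.08)(0.16) + (-0.71)(0.31)
  = +0.2485 +0.0128 -0.2201 = 0.0412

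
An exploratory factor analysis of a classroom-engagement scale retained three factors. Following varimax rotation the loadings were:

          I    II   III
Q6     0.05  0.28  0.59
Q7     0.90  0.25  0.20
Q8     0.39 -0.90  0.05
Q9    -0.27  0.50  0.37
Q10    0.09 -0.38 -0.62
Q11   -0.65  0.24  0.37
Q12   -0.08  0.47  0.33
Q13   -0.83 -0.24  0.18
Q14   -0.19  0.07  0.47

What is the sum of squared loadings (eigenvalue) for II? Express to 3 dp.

SS loadings for II = 0.28² + 0.25² + (-0.90)² + 0.50² + (-0.38)² + 0.24² + 0.47² + (-0.24)² + 0.07² = 0.0784 + 0.0625 + 0.8100 + 0.2500 + 0.1444 + 0.0576 + 0.2209 + 0.0576 + 0.0049 = 1.6863

1.686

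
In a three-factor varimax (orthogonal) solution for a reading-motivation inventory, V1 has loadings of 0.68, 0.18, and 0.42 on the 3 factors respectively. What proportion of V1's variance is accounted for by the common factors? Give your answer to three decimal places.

0.671

h² = 0.68² + 0.18² + 0.42² = 0.4624 + 0.0324 + 0.1764 = 0.6712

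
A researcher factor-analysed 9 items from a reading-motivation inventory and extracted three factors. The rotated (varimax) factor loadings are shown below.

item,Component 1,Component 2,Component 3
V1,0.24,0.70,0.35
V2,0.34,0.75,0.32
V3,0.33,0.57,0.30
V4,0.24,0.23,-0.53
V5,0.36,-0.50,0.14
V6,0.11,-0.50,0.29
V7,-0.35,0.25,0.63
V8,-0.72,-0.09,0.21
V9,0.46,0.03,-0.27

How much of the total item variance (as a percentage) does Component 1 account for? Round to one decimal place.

SS loadings for Component 1 = 0.24² + 0.34² + 0.33² + 0.24² + 0.36² + 0.11² + (-0.35)² + (-0.72)² + 0.46² = 1.3339
With 9 standardized items, total variance = 9. Proportion = 1.3339/9 = 0.1482 → 14.82%.

14.8%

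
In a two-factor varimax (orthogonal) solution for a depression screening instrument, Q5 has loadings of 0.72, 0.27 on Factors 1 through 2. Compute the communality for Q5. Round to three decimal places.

0.591

h² = 0.72² + 0.27² = 0.5184 + 0.0729 = 0.5913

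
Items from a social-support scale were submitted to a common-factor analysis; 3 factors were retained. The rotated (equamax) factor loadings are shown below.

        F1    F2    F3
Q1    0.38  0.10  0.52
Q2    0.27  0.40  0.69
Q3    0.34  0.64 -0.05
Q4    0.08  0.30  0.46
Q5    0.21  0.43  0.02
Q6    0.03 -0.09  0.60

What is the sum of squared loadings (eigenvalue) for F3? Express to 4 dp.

1.3210

SS loadings for F3 = 0.52² + 0.69² + (-0.05)² + 0.46² + 0.02² + 0.60² = 0.2704 + 0.4761 + 0.0025 + 0.2116 + 0.0004 + 0.3600 = 1.3210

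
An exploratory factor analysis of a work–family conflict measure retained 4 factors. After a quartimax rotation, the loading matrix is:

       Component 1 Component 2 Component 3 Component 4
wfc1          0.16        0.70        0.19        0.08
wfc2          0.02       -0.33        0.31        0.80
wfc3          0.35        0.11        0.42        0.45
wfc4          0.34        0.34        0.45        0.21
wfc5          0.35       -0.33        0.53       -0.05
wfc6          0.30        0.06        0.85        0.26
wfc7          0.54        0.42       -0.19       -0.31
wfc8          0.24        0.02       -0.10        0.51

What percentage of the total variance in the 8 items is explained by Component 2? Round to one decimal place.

SS loadings for Component 2 = 0.70² + (-0.33)² + 0.11² + 0.34² + (-0.33)² + 0.06² + 0.42² + 0.02² = 1.0159
With 8 standardized items, total variance = 8. Proportion = 1.0159/8 = 0.1270 → 12.70%.

12.7%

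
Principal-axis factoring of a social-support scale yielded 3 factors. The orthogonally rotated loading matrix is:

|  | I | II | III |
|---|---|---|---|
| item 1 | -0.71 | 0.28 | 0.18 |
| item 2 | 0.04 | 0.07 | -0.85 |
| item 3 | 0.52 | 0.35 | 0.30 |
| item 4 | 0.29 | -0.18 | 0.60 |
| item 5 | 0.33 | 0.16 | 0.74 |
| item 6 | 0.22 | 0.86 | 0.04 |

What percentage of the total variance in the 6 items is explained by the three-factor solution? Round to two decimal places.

62.92%

Communalities: 0.6149, 0.7290, 0.4829, 0.4765, 0.6821, 0.7896; Σh² = 3.7750.
Total variance with 6 standardized items is 6, so the solution explains 3.7750/6 = 0.6292 = 62.92%.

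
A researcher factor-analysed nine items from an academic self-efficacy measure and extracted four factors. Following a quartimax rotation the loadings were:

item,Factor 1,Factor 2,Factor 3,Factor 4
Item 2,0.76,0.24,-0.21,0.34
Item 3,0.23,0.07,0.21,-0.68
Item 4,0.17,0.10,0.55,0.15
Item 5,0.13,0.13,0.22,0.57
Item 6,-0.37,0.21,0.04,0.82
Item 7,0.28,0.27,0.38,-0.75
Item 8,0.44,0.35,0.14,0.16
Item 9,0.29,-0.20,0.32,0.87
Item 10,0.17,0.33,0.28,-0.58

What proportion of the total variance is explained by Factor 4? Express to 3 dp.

0.364

SS loadings for Factor 4 = 0.34² + (-0.68)² + 0.15² + 0.57² + 0.82² + (-0.75)² + 0.16² + 0.87² + (-0.58)² = 3.2792
Proportion of variance = 3.2792 / 9 = 0.3644.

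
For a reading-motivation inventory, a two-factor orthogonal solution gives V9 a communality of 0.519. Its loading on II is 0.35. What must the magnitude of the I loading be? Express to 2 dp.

0.63

Under orthogonal rotation h² = Σλ², so λ_I² = h² − (0.1225) = 0.519 − 0.1225 = 0.3965.
|λ| = √0.3965 = 0.6297.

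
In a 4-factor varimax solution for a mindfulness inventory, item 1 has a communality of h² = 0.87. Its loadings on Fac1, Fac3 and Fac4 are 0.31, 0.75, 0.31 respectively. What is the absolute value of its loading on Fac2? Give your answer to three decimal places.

Under orthogonal rotation h² = Σλ², so λ_Fac2² = h² − (0.7547) = 0.87 − 0.7547 = 0.1153.
|λ| = √0.1153 = 0.3396.

0.340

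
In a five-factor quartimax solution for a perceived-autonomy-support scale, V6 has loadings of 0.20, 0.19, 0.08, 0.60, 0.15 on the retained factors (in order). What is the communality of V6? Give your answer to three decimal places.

0.465

h² = 0.20² + 0.19² + 0.08² + 0.60² + 0.15² = 0.0400 + 0.0361 + 0.0064 + 0.3600 + 0.0225 = 0.4650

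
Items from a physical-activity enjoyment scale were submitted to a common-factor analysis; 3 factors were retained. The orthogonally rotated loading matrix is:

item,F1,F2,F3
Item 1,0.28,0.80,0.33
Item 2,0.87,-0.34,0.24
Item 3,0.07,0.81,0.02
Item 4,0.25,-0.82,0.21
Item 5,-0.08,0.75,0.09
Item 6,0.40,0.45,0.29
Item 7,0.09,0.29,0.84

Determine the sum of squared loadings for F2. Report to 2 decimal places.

SS loadings for F2 = 0.80² + (-0.34)² + 0.81² + (-0.82)² + 0.75² + 0.45² + 0.29² = 0.6400 + 0.1156 + 0.6561 + 0.6724 + 0.5625 + 0.2025 + 0.0841 = 2.9332

2.93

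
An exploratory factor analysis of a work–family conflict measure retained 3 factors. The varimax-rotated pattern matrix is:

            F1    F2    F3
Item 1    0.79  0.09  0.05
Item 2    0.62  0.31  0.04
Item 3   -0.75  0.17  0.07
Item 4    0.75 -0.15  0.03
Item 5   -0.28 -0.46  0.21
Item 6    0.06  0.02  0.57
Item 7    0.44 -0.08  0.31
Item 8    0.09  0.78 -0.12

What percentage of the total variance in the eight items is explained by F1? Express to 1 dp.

SS loadings for F1 = 0.79² + 0.62² + (-0.75)² + 0.75² + (-0.28)² + 0.06² + 0.44² + 0.09² = 2.4172
With 8 standardized items, total variance = 8. Proportion = 2.4172/8 = 0.3022 → 30.22%.

30.2%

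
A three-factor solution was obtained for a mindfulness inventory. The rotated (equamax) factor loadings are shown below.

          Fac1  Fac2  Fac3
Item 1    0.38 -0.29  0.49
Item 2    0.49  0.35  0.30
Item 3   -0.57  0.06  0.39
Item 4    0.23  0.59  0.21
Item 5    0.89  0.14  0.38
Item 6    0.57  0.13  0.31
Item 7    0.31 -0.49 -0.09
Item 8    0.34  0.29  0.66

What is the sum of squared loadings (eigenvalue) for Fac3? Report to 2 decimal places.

SS loadings for Fac3 = 0.49² + 0.30² + 0.39² + 0.21² + 0.38² + 0.31² + (-0.09)² + 0.66² = 0.2401 + 0.0900 + 0.1521 + 0.0441 + 0.1444 + 0.0961 + 0.0081 + 0.4356 = 1.2105

1.21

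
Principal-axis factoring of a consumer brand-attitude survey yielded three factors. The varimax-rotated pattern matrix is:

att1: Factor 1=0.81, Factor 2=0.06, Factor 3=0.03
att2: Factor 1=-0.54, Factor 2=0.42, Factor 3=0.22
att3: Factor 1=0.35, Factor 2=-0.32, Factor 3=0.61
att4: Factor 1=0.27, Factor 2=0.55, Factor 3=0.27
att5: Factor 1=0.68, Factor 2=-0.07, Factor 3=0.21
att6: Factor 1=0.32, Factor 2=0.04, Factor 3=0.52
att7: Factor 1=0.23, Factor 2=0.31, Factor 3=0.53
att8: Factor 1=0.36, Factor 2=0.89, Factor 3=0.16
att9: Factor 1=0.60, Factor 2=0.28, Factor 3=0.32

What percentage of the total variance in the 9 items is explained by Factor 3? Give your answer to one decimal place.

SS loadings for Factor 3 = 0.03² + 0.22² + 0.61² + 0.27² + 0.21² + 0.52² + 0.53² + 0.16² + 0.32² = 1.2177
With 9 standardized items, total variance = 9. Proportion = 1.2177/9 = 0.1353 → 13.53%.

13.5%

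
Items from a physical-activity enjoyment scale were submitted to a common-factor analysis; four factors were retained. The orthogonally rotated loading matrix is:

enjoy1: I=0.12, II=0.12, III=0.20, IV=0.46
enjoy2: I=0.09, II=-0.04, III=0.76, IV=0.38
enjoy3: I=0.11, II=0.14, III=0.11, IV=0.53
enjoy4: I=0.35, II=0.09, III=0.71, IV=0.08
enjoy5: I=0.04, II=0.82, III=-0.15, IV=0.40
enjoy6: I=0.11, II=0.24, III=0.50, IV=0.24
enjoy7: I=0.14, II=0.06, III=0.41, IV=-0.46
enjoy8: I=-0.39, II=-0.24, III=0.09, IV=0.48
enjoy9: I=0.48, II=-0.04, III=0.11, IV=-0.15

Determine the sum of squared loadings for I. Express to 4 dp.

0.5729

SS loadings for I = 0.12² + 0.09² + 0.11² + 0.35² + 0.04² + 0.11² + 0.14² + (-0.39)² + 0.48² = 0.0144 + 0.0081 + 0.0121 + 0.1225 + 0.0016 + 0.0121 + 0.0196 + 0.1521 + 0.2304 = 0.5729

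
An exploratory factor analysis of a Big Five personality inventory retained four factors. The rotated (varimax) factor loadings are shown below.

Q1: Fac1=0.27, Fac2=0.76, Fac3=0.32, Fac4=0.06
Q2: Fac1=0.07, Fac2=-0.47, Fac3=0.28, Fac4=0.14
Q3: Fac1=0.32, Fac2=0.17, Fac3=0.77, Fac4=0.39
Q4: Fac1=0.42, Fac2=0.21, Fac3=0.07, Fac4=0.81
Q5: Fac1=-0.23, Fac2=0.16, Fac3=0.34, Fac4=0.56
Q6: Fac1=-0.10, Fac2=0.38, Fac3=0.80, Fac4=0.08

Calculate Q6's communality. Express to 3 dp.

h² = (-0.10)² + 0.38² + 0.80² + 0.08² = 0.0100 + 0.1444 + 0.6400 + 0.0064 = 0.8008

0.801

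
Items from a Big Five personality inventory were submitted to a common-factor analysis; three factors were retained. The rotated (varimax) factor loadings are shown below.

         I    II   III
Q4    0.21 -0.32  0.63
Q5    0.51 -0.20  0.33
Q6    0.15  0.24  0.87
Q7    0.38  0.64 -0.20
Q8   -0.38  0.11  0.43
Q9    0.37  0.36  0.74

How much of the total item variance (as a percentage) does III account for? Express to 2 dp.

SS loadings for III = 0.63² + 0.33² + 0.87² + (-0.20)² + 0.43² + 0.74² = 2.0352
With 6 standardized items, total variance = 6. Proportion = 2.0352/6 = 0.3392 → 33.92%.

33.92%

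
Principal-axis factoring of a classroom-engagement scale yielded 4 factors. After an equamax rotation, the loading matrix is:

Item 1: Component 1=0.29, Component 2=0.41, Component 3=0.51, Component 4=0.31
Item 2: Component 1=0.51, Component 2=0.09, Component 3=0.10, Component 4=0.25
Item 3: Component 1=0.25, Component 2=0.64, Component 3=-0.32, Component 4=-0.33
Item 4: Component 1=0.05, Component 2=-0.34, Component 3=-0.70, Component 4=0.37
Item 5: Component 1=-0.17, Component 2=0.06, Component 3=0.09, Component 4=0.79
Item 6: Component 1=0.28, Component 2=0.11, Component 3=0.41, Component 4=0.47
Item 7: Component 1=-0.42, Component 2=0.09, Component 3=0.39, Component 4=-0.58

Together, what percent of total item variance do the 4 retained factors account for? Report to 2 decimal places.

Communalities: 0.6084, 0.3407, 0.6834, 0.7450, 0.6647, 0.4795, 0.6730; Σh² = 4.1947.
Total variance with 7 standardized items is 7, so the solution explains 4.1947/7 = 0.5992 = 59.92%.

59.92%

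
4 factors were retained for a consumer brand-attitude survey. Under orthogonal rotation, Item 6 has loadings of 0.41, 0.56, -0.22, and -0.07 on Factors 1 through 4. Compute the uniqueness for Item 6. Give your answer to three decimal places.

0.465

h² = 0.41² + 0.56² + (-0.22)² + (-0.07)² = 0.1681 + 0.3136 + 0.0484 + 0.0049 = 0.5350
Uniqueness u² = 1 − h² = 1 − 0.5350 = 0.4650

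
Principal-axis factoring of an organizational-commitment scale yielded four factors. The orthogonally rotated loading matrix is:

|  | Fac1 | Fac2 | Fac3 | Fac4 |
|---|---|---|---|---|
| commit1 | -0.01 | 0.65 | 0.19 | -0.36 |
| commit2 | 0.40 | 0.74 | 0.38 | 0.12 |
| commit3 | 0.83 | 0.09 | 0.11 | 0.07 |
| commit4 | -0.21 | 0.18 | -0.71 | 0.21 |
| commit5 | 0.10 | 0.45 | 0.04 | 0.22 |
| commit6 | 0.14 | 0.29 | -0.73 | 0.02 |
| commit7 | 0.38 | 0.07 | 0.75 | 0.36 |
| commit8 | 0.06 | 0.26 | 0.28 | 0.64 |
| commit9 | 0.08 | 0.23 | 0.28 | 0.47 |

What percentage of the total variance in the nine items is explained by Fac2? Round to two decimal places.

15.81%

SS loadings for Fac2 = 0.65² + 0.74² + 0.09² + 0.18² + 0.45² + 0.29² + 0.07² + 0.26² + 0.23² = 1.4226
With 9 standardized items, total variance = 9. Proportion = 1.4226/9 = 0.1581 → 15.81%.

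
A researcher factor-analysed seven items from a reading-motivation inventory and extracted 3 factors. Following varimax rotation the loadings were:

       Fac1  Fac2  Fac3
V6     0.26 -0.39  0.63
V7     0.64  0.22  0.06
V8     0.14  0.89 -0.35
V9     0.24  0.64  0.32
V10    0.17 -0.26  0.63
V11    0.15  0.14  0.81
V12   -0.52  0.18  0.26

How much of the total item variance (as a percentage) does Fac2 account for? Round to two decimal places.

SS loadings for Fac2 = (-0.39)² + 0.22² + 0.89² + 0.64² + (-0.26)² + 0.14² + 0.18² = 1.5218
With 7 standardized items, total variance = 7. Proportion = 1.5218/7 = 0.2174 → 21.74%.

21.74%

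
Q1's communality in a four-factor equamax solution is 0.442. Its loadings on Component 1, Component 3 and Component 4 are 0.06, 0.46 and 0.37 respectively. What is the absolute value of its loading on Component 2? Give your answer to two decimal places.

0.30

Under orthogonal rotation h² = Σλ², so λ_Component 2² = h² − (0.3521) = 0.442 − 0.3521 = 0.0899.
|λ| = √0.0899 = 0.2998.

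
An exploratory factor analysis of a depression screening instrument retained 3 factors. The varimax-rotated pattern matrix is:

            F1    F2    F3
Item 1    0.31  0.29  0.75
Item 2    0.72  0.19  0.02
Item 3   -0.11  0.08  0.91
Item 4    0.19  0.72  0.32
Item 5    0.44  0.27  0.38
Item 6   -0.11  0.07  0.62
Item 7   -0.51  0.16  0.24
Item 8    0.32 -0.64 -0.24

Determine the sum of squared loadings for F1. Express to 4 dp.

1.2309

SS loadings for F1 = 0.31² + 0.72² + (-0.11)² + 0.19² + 0.44² + (-0.11)² + (-0.51)² + 0.32² = 0.0961 + 0.5184 + 0.0121 + 0.0361 + 0.1936 + 0.0121 + 0.2601 + 0.1024 = 1.2309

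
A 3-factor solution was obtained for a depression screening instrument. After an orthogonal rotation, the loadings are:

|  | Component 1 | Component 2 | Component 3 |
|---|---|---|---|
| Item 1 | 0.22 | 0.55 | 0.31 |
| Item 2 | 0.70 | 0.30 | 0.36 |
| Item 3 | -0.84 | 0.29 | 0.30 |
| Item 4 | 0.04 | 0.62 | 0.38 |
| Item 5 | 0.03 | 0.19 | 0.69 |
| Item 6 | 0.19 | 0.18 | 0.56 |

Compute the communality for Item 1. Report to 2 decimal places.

h² = 0.22² + 0.55² + 0.31² = 0.0484 + 0.3025 + 0.0961 = 0.4470

0.45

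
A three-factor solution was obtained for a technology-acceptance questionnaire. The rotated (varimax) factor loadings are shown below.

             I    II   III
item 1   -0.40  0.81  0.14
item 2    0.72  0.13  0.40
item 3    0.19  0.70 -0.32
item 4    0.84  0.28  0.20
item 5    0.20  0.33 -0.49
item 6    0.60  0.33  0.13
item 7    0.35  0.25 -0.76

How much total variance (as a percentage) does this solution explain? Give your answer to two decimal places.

66.01%

SS loadings by factor: 1.9426, 1.5217, 1.1566; total = 4.6209.
Total variance with 7 standardized items is 7, so the solution explains 4.6209/7 = 0.6601 = 66.01%.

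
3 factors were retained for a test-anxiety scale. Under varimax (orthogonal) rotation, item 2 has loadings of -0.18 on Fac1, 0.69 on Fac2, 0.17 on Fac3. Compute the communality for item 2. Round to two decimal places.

0.54

h² = (-0.18)² + 0.69² + 0.17² = 0.0324 + 0.4761 + 0.0289 = 0.5374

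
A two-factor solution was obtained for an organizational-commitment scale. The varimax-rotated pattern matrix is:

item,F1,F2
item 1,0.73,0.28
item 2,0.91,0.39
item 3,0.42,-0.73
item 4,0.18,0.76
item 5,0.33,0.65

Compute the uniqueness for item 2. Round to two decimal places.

h² = 0.91² + 0.39² = 0.8281 + 0.1521 = 0.9802
Uniqueness u² = 1 − h² = 1 − 0.9802 = 0.0198

0.02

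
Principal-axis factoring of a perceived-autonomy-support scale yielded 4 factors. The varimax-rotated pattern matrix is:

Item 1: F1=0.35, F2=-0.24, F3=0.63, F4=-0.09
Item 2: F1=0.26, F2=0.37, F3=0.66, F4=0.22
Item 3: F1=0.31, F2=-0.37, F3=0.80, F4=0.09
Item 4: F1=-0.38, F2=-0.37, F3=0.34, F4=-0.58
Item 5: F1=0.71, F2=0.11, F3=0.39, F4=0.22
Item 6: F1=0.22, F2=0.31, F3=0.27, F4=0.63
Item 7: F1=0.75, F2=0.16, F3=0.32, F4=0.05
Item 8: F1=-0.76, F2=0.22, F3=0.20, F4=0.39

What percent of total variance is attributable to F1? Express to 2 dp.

SS loadings for F1 = 0.35² + 0.26² + 0.31² + (-0.38)² + 0.71² + 0.22² + 0.75² + (-0.76)² = 2.1232
With 8 standardized items, total variance = 8. Proportion = 2.1232/8 = 0.2654 → 26.54%.

26.54%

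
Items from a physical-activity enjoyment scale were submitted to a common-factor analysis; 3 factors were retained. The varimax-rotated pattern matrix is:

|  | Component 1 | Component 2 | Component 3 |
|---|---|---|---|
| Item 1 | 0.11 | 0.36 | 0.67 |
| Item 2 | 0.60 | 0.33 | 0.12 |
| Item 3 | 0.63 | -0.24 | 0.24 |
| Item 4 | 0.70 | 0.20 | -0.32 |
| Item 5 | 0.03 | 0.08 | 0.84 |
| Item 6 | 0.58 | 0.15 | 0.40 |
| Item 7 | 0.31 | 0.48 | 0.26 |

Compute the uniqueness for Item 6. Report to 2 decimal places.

0.48

h² = 0.58² + 0.15² + 0.40² = 0.3364 + 0.0225 + 0.1600 = 0.5189
Uniqueness u² = 1 − h² = 1 − 0.5189 = 0.4811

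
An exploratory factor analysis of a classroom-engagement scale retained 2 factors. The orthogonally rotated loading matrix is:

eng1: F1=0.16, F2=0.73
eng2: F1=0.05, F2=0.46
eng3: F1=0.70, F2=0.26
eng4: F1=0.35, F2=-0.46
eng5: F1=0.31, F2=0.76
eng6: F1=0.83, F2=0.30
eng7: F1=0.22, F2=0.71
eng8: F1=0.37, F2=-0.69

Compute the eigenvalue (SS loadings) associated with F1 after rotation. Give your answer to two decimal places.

SS loadings for F1 = 0.16² + 0.05² + 0.70² + 0.35² + 0.31² + 0.83² + 0.22² + 0.37² = 0.0256 + 0.0025 + 0.4900 + 0.1225 + 0.0961 + 0.6889 + 0.0484 + 0.1369 = 1.6109

1.61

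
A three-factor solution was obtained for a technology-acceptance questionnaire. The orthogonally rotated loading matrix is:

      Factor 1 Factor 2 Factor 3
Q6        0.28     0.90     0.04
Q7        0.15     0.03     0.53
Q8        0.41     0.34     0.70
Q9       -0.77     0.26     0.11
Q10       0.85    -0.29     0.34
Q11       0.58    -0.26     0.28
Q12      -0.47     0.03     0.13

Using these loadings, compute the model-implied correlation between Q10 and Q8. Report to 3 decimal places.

0.488

r̂ = Σ λ_i·λ_j across factors = (0.85)(0.41) + (-0.29)(0.34) + (0.34)(0.70)
  = +0.3485 -0.0986 +0.2380 = 0.4879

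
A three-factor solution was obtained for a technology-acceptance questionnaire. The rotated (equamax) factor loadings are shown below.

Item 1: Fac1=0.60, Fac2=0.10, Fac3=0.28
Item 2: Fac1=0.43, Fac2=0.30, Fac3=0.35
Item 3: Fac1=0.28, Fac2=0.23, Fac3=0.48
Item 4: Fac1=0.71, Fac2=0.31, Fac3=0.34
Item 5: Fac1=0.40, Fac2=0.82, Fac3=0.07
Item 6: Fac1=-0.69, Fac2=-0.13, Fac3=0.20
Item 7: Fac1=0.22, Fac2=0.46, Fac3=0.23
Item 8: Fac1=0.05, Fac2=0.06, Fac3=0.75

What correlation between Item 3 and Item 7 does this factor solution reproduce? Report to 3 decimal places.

r̂ = Σ λ_i·λ_j across factors = (0.28)(0.22) + (0.23)(0.46) + (0.48)(0.23)
  = +0.0616 +0.1058 +0.1104 = 0.2778

0.278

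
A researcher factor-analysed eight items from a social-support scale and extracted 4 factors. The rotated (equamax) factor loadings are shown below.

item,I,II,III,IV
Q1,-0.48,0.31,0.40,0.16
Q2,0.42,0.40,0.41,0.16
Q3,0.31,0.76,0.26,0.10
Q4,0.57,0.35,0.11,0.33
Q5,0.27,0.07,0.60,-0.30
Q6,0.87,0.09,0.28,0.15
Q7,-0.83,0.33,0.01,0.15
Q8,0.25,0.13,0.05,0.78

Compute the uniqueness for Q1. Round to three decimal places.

h² = (-0.48)² + 0.31² + 0.40² + 0.16² = 0.2304 + 0.0961 + 0.1600 + 0.0256 = 0.5121
Uniqueness u² = 1 − h² = 1 − 0.5121 = 0.4879

0.488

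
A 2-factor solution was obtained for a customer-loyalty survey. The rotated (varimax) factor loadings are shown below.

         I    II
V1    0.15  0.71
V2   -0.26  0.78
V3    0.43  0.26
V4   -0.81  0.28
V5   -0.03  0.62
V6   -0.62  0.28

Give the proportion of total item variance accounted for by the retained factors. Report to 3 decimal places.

SS loadings by factor: 1.3164, 1.7213; total = 3.0377.
Total variance with 6 standardized items is 6, so the solution explains 3.0377/6 = 0.5063.

0.506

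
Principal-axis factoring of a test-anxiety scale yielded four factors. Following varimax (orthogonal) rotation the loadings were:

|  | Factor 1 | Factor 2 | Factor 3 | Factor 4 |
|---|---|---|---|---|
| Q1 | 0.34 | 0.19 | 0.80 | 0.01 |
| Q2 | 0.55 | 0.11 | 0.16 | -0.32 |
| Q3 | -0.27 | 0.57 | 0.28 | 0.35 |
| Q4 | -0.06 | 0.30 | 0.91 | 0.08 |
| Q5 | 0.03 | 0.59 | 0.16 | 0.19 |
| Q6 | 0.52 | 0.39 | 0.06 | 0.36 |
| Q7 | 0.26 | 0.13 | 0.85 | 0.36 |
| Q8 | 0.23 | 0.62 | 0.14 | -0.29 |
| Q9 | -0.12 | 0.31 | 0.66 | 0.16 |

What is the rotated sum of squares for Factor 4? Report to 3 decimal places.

SS loadings for Factor 4 = 0.01² + (-0.32)² + 0.35² + 0.08² + 0.19² + 0.36² + 0.36² + (-0.29)² + 0.16² = 0.0001 + 0.1024 + 0.1225 + 0.0064 + 0.0361 + 0.1296 + 0.1296 + 0.0841 + 0.0256 = 0.6364

0.636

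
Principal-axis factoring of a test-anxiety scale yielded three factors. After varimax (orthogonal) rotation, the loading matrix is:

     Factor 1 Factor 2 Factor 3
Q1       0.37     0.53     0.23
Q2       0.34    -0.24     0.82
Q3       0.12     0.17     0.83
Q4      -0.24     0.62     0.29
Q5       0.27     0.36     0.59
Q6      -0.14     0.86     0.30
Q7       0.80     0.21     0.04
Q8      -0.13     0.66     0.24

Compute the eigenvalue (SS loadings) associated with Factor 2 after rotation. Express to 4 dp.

2.1007

SS loadings for Factor 2 = 0.53² + (-0.24)² + 0.17² + 0.62² + 0.36² + 0.86² + 0.21² + 0.66² = 0.2809 + 0.0576 + 0.0289 + 0.3844 + 0.1296 + 0.7396 + 0.0441 + 0.4356 = 2.1007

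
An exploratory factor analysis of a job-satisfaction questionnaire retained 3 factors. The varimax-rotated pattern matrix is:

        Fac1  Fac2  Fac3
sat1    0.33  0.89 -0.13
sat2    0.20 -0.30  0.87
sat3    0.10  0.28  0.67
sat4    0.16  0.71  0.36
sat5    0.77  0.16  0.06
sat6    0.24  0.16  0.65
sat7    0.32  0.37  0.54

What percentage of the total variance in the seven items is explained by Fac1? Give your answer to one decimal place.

13.4%

SS loadings for Fac1 = 0.33² + 0.20² + 0.10² + 0.16² + 0.77² + 0.24² + 0.32² = 0.9374
With 7 standardized items, total variance = 7. Proportion = 0.9374/7 = 0.1339 → 13.39%.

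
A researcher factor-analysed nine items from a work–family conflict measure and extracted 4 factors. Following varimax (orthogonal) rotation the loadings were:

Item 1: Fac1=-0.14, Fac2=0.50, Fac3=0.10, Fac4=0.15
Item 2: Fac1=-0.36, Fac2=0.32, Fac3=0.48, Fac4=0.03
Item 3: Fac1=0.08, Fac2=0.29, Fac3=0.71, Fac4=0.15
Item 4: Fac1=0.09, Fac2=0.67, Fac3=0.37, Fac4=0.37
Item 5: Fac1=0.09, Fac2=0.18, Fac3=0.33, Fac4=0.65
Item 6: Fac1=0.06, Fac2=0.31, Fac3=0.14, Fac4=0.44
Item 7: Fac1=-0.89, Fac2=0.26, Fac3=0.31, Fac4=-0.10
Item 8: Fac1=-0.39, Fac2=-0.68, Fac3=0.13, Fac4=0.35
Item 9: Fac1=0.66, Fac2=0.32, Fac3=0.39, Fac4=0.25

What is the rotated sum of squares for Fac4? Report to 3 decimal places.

SS loadings for Fac4 = 0.15² + 0.03² + 0.15² + 0.37² + 0.65² + 0.44² + (-0.10)² + 0.35² + 0.25² = 0.0225 + 0.0009 + 0.0225 + 0.1369 + 0.4225 + 0.1936 + 0.0100 + 0.1225 + 0.0625 = 0.9939

0.994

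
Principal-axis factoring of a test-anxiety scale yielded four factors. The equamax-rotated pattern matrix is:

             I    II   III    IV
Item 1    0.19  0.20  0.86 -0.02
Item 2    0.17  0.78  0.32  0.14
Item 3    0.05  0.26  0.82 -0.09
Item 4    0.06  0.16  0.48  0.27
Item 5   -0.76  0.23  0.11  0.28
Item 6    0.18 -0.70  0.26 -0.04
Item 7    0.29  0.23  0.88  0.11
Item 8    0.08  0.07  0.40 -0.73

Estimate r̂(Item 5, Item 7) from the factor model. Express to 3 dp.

-0.040

r̂ = Σ λ_i·λ_j across factors = (-0.76)(0.29) + (0.23)(0.23) + (0.11)(0.88) + (0.28)(0.11)
  = -0.2204 +0.0529 +0.0968 +0.0308 = -0.0399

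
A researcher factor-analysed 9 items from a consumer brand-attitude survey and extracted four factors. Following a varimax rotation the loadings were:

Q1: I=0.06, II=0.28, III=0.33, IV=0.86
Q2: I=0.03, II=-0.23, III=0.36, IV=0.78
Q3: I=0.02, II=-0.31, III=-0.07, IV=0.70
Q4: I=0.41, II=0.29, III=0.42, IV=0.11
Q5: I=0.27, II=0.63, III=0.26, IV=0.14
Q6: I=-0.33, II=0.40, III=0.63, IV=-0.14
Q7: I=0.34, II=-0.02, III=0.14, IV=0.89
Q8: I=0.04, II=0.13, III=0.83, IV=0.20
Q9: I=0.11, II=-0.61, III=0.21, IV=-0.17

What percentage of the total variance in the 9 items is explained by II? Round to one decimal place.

SS loadings for II = 0.28² + (-0.23)² + (-0.31)² + 0.29² + 0.63² + 0.40² + (-0.02)² + 0.13² + (-0.61)² = 1.2578
With 9 standardized items, total variance = 9. Proportion = 1.2578/9 = 0.1398 → 13.98%.

14.0%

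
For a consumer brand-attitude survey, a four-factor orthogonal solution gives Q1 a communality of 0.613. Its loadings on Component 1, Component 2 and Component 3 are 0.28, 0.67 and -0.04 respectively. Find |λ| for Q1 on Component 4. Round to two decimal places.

Under orthogonal rotation h² = Σλ², so λ_Component 4² = h² − (0.5289) = 0.613 − 0.5289 = 0.0841.
|λ| = √0.0841 = 0.2900.

0.29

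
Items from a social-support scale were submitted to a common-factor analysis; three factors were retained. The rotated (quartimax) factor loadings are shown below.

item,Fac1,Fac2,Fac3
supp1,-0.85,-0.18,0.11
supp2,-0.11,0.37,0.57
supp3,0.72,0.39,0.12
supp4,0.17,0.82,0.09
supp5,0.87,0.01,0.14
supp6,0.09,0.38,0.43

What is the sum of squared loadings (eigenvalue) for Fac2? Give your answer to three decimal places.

1.138

SS loadings for Fac2 = (-0.18)² + 0.37² + 0.39² + 0.82² + 0.01² + 0.38² = 0.0324 + 0.1369 + 0.1521 + 0.6724 + 0.0001 + 0.1444 = 1.1383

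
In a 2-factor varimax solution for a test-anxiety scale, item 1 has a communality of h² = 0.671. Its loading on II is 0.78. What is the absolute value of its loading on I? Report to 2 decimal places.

Under orthogonal rotation h² = Σλ², so λ_I² = h² − (0.6084) = 0.671 − 0.6084 = 0.0626.
|λ| = √0.0626 = 0.2502.

0.25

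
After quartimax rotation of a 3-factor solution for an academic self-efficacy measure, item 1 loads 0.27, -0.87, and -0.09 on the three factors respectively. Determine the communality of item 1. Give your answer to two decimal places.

0.84

h² = 0.27² + (-0.87)² + (-0.09)² = 0.0729 + 0.7569 + 0.0081 = 0.8379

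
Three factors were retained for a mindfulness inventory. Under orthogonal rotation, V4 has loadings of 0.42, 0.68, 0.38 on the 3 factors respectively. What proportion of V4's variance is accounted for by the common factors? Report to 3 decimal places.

h² = 0.42² + 0.68² + 0.38² = 0.1764 + 0.4624 + 0.1444 = 0.7832

0.783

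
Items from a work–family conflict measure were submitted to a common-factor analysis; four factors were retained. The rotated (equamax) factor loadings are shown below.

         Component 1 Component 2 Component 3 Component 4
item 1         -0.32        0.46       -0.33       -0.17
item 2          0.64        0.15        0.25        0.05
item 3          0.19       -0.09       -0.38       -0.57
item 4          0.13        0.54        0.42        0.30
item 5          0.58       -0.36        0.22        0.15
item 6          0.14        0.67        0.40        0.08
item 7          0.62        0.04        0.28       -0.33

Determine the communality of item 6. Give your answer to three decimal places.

0.635

h² = 0.14² + 0.67² + 0.40² + 0.08² = 0.0196 + 0.4489 + 0.1600 + 0.0064 = 0.6349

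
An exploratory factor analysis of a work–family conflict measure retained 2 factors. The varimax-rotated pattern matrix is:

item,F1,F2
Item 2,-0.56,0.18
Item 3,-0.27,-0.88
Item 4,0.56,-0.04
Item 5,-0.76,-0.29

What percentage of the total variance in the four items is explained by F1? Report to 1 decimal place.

31.9%

SS loadings for F1 = (-0.56)² + (-0.27)² + 0.56² + (-0.76)² = 1.2777
With 4 standardized items, total variance = 4. Proportion = 1.2777/4 = 0.3194 → 31.94%.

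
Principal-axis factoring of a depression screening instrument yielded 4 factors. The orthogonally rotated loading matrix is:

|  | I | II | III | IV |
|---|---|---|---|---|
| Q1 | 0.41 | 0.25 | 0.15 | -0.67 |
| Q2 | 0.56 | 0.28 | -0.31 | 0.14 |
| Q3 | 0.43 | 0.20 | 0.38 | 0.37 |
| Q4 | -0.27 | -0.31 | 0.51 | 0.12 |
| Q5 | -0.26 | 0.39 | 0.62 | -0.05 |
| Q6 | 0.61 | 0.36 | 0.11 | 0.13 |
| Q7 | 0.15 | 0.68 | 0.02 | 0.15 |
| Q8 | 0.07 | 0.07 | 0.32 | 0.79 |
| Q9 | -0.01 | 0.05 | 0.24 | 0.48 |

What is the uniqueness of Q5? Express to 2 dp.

h² = (-0.26)² + 0.39² + 0.62² + (-0.05)² = 0.0676 + 0.1521 + 0.3844 + 0.0025 = 0.6066
Uniqueness u² = 1 − h² = 1 − 0.6066 = 0.3934

0.39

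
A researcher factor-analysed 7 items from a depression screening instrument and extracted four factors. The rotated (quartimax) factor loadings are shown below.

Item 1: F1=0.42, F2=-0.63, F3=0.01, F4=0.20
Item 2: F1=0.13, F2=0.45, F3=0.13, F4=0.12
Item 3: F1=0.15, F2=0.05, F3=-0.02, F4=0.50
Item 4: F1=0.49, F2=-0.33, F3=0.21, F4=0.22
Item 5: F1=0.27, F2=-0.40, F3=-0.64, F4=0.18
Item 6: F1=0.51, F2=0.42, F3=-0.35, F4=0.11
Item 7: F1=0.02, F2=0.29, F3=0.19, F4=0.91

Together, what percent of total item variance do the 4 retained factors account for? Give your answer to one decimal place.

Communalities: 0.6134, 0.2507, 0.2754, 0.4415, 0.6749, 0.5711, 0.9487; Σh² = 3.7757.
Total variance with 7 standardized items is 7, so the solution explains 3.7757/7 = 0.5394 = 53.94%.

53.9%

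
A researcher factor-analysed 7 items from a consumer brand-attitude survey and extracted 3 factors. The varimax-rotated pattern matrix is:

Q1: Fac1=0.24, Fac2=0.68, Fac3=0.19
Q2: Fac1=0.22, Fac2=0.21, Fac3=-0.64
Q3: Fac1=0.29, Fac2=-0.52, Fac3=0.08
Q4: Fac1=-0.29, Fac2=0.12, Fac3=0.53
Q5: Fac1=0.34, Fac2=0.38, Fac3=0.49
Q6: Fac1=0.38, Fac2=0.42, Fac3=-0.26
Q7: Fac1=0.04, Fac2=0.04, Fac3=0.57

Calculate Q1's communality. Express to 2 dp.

h² = 0.24² + 0.68² + 0.19² = 0.0576 + 0.4624 + 0.0361 = 0.5561

0.56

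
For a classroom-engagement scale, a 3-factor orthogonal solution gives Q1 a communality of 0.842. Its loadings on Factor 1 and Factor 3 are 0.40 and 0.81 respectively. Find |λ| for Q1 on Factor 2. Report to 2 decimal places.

Under orthogonal rotation h² = Σλ², so λ_Factor 2² = h² − (0.8161) = 0.842 − 0.8161 = 0.0259.
|λ| = √0.0259 = 0.1609.

0.16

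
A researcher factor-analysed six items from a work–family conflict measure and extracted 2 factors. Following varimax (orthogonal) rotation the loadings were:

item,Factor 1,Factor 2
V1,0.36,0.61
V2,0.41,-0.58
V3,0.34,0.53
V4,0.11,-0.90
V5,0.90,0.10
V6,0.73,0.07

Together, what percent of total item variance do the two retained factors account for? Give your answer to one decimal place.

SS loadings by factor: 1.7683, 1.8143; total = 3.5826.
Total variance with 6 standardized items is 6, so the solution explains 3.5826/6 = 0.5971 = 59.71%.

59.7%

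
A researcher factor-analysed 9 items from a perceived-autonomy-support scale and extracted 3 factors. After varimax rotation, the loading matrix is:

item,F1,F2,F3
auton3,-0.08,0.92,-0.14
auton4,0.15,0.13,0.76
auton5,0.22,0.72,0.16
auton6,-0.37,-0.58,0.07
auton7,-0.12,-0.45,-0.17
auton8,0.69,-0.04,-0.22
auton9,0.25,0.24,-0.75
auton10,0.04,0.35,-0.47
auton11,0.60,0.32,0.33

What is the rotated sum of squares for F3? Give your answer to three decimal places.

1.597

SS loadings for F3 = (-0.14)² + 0.76² + 0.16² + 0.07² + (-0.17)² + (-0.22)² + (-0.75)² + (-0.47)² + 0.33² = 0.0196 + 0.5776 + 0.0256 + 0.0049 + 0.0289 + 0.0484 + 0.5625 + 0.2209 + 0.1089 = 1.5973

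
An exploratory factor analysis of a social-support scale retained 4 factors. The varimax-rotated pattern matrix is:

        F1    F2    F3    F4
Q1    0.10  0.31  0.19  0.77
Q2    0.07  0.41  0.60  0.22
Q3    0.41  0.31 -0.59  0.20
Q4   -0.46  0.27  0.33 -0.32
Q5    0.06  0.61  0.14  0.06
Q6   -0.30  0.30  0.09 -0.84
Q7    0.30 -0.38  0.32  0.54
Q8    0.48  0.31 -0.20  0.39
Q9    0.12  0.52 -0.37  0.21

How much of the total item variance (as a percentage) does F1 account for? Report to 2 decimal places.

9.14%

SS loadings for F1 = 0.10² + 0.07² + 0.41² + (-0.46)² + 0.06² + (-0.30)² + 0.30² + 0.48² + 0.12² = 0.8230
With 9 standardized items, total variance = 9. Proportion = 0.8230/9 = 0.0914 → 9.14%.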